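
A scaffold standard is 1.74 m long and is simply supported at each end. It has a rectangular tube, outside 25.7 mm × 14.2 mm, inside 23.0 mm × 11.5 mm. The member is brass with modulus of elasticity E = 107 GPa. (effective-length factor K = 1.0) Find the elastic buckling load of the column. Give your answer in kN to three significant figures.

P_cr ≈ 1.12 kN

Weak-axis I_min = (h_o·b_o³ − h_i·b_i³)/12 with b_o = 14.2, b_i = 11.50 mm (shorter outer/inner sides).
I_min = (25.7×14.2³ − 23.00×11.50³)/12 = 3.217×10^3 mm⁴
I = 3.217×10^3 mm⁴ = 3.217×10^-9 m⁴
Effective length L_e = K·L = 1 × 1.74 = 1.740 m
P_cr = π²EI / L_e² = π² × 107×10⁹ × 3.217×10^-9 / 1.740² = 1.122×10^3 N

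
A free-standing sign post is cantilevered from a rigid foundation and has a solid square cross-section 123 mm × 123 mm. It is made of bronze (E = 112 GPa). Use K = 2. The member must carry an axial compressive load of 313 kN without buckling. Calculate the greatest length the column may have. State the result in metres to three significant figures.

L_max ≈ 4.10 m

I = a⁴/12 = 123⁴/12 = 1.907×10^7 mm⁴
I = 1.907×10^-5 m⁴
At the buckling limit P_cr = P = 3.130×10^5 N
From P_cr = π²EI/(K·L)²:  L = (1/K)·√(π²EI/P_cr) = (1/2)·√(π²×1.12×10^11×1.907×10^-5/3.130×10^5)
L = 4.10 m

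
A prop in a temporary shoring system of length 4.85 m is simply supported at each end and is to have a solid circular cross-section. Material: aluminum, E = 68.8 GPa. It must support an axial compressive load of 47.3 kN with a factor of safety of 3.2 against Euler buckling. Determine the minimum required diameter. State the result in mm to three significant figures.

d ≈ 102 mm

Required P_cr = n·P = 3.2 × 47.3 = 151.4 kN
L_e = K·L = 1 × 4.85 = 4.850 m
Required I = P_cr·L_e²/(π²E) = 1.514×10^5 × 4.850² / (π² × 6.88×10^10) = 5.243×10^-6 m⁴
I_req = 5.243×10^6 mm⁴
Solid circle: I = πd⁴/64  ⇒  d = (64I/π)^(1/4) = (64×5.243×10^6/π)^(1/4) = 102 mm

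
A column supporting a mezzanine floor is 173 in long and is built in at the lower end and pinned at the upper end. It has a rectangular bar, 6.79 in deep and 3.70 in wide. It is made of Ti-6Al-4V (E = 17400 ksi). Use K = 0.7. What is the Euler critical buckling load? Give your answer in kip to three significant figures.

P_cr ≈ 336 kip

Buckling occurs about the weak axis: I_min = h·b³/12 with b = 3.70 in (the shorter side).
I_min = 6.79×3.70³/12 = 28.66 in⁴
Effective length L_e = K·L = 0.7 × 173 = 121.1 in
P_cr = π²EI / L_e² = π² × 17400×10³ × 28.66 / 121.1² = 3.356×10^5 lb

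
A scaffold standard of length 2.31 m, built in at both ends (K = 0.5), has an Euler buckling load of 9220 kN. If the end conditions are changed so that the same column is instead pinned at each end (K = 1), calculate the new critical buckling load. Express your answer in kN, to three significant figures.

P_cr ≈ 2300 kN

P_cr ∝ 1/K², so P_cr,new = P_cr,old × (K_old/K_new)² = 9220 × (0.5/1)²
= 9220 × 0.2500 = 2300 kN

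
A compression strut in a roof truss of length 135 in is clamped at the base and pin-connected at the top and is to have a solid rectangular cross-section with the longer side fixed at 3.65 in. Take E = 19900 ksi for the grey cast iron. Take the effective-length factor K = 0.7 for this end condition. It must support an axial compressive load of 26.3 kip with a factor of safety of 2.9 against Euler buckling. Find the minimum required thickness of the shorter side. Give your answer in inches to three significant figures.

Required P_cr = n·P = 2.9 × 26.3 = 76.27 kip
L_e = K·L = 0.7 × 135 = 94.50 in
Required I = P_cr·L_e²/(π²E) = 7.627×10^4 × 94.50² / (π² × 1.99×10^7) = 3.468 in⁴
Rectangle, weak axis: I_min = h·b³/12 with h = 3.65 in fixed  ⇒  b = (12I/h)^(1/3) = 2.25 in

b ≈ 2.25 in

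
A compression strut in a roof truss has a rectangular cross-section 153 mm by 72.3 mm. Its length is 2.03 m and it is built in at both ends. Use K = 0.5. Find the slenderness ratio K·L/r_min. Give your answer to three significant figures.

λ ≈ 48.6

For a rectangle r_min = b/√12 = 72.3/√12 = 20.87 mm
L_e = K·L = 0.5 × 2.03 m = 1.015 m = 1015.0 mm
λ = L_e / r_min = 1015.0 / 20.87 = 48.6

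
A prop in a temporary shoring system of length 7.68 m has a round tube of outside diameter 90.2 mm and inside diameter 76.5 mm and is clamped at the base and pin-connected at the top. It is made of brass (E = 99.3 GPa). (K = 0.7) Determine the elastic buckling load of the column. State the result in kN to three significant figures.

P_cr ≈ 53.2 kN

d_o = 90.2 mm, d_i = 76.5 mm
I = π(d_o⁴ − d_i⁴)/64 = π(90.2⁴ − 76.50⁴)/64 = 1.568×10^6 mm⁴
I = 1.568×10^6 mm⁴ = 1.568×10^-6 m⁴
Effective length L_e = K·L = 0.7 × 7.68 = 5.376 m
P_cr = π²EI / L_e² = π² × 99.3×10⁹ × 1.568×10^-6 / 5.376² = 5.318×10^4 N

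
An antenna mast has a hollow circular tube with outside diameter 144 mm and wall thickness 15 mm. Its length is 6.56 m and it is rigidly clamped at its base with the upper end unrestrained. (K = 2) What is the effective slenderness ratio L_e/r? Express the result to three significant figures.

Inner diameter d_i = 144 − 2×15 = 114.0 mm
I = π(d_o⁴ − d_i⁴)/64 = π(144⁴ − 114.0⁴)/64 = 1.282×10^7 mm⁴
A = 6.079×10^3 mm²;  r_min = √(I/A) = √(1.282×10^7/6.079×10^3) = 45.92 mm
L_e = K·L = 2 × 6.56 m = 13.12 m = 13120 mm
λ = L_e / r_min = 13120 / 45.92 = 286

λ ≈ 286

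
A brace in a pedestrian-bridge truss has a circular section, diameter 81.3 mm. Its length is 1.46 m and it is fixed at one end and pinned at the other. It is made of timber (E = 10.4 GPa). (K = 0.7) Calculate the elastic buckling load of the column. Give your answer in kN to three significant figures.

P_cr ≈ 211 kN

I = πd⁴/64 = π×81.3⁴/64 = 2.145×10^6 mm⁴
I = 2.145×10^6 mm⁴ = 2.145×10^-6 m⁴
Effective length L_e = K·L = 0.7 × 1.46 = 1.022 m
P_cr = π²EI / L_e² = π² × 10.4×10⁹ × 2.145×10^-6 / 1.022² = 2.107×10^5 N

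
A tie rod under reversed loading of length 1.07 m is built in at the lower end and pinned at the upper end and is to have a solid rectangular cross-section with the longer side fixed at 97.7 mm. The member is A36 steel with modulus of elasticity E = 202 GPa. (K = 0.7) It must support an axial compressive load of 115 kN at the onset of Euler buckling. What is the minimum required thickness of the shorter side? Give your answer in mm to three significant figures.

L_e = K·L = 0.7 × 1.07 = 0.7490 m
Required I = P_cr·L_e²/(π²E) = 1.150×10^5 × 0.7490² / (π² × 2.02×10^11) = 3.236×10^-8 m⁴
I_req = 3.236×10^4 mm⁴
Rectangle, weak axis: I_min = h·b³/12 with h = 97.7 mm fixed  ⇒  b = (12I/h)^(1/3) = 15.8 mm

b ≈ 15.8 mm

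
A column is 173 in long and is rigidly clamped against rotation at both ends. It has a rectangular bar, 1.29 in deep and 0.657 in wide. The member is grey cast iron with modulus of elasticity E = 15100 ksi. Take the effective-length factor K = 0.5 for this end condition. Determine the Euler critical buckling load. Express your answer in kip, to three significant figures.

P_cr ≈ 0.607 kip

Buckling occurs about the weak axis: I_min = h·b³/12 with b = 0.657 in (the shorter side).
I_min = 1.29×0.657³/12 = 3.049×10^-2 in⁴
Effective length L_e = K·L = 0.5 × 173 = 86.50 in
P_cr = π²EI / L_e² = π² × 15100×10³ × 3.049×10^-2 / 86.50² = 607.2 lb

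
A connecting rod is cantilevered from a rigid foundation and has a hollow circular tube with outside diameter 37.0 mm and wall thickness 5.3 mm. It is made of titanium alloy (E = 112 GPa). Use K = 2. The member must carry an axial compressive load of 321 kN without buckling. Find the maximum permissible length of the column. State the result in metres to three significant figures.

Inner diameter d_i = 37.0 − 2×5.3 = 26.40 mm
I = π(d_o⁴ − d_i⁴)/64 = π(37.0⁴ − 26.40⁴)/64 = 6.815×10^4 mm⁴
I = 6.815×10^-8 m⁴
At the buckling limit P_cr = P = 3.210×10^5 N
From P_cr = π²EI/(K·L)²:  L = (1/K)·√(π²EI/P_cr) = (1/2)·√(π²×1.12×10^11×6.815×10^-8/3.210×10^5)
L = 0.242 m

L_max ≈ 0.242 m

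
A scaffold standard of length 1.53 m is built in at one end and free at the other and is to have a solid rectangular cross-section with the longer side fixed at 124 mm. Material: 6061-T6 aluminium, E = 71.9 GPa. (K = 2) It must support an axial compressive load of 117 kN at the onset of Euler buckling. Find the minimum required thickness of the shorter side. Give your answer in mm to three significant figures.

L_e = K·L = 2 × 1.53 = 3.060 m
Required I = P_cr·L_e²/(π²E) = 1.170×10^5 × 3.060² / (π² × 7.19×10^10) = 1.544×10^-6 m⁴
I_req = 1.544×10^6 mm⁴
Rectangle, weak axis: I_min = h·b³/12 with h = 124 mm fixed  ⇒  b = (12I/h)^(1/3) = 53.1 mm

b ≈ 53.1 mm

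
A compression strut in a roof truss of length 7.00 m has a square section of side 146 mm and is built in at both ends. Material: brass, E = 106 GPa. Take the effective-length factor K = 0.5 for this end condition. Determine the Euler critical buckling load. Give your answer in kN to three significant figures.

I = a⁴/12 = 146⁴/12 = 3.786×10^7 mm⁴
I = 3.786×10^7 mm⁴ = 3.786×10^-5 m⁴
Effective length L_e = K·L = 0.5 × 7.00 = 3.500 m
P_cr = π²EI / L_e² = π² × 106×10⁹ × 3.786×10^-5 / 3.500² = 3.234×10^6 N

P_cr ≈ 3230 kN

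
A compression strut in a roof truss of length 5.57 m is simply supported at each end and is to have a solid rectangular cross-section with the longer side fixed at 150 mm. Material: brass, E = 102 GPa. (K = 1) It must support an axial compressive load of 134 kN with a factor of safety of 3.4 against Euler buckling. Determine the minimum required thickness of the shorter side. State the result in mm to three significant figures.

b ≈ 104 mm

Required P_cr = n·P = 3.4 × 134 = 455.6 kN
L_e = K·L = 1 × 5.57 = 5.570 m
Required I = P_cr·L_e²/(π²E) = 4.556×10^5 × 5.570² / (π² × 1.02×10^11) = 1.404×10^-5 m⁴
I_req = 1.404×10^7 mm⁴
Rectangle, weak axis: I_min = h·b³/12 with h = 150 mm fixed  ⇒  b = (12I/h)^(1/3) = 104 mm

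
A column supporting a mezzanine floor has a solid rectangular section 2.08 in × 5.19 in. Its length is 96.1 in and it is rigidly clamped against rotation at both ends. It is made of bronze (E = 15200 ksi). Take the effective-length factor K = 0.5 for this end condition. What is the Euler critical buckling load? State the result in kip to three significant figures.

P_cr ≈ 253 kip

Buckling occurs about the weak axis: I_min = h·b³/12 with b = 2.08 in (the shorter side).
I_min = 5.19×2.08³/12 = 3.892 in⁴
Effective length L_e = K·L = 0.5 × 96.1 = 48.05 in
P_cr = π²EI / L_e² = π² × 15200×10³ × 3.892 / 48.05² = 2.529×10^5 lb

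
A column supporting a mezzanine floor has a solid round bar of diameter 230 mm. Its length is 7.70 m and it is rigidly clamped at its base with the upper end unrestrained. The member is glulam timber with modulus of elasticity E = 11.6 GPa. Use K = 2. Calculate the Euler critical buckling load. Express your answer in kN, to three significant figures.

I = πd⁴/64 = π×230⁴/64 = 1.374×10^8 mm⁴
I = 1.374×10^8 mm⁴ = 1.374×10^-4 m⁴
Effective length L_e = K·L = 2 × 7.70 = 15.40 m
P_cr = π²EI / L_e² = π² × 11.6×10⁹ × 1.374×10^-4 / 15.40² = 6.631×10^4 N

P_cr ≈ 66.3 kN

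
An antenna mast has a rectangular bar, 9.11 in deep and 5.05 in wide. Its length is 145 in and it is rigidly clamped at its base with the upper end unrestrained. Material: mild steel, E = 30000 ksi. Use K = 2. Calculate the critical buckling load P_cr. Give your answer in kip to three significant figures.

Buckling occurs about the weak axis: I_min = h·b³/12 with b = 5.05 in (the shorter side).
I_min = 9.11×5.05³/12 = 97.77 in⁴
Effective length L_e = K·L = 2 × 145 = 290.0 in
P_cr = π²EI / L_e² = π² × 30000×10³ × 97.77 / 290.0² = 3.442×10^5 lb

P_cr ≈ 344 kip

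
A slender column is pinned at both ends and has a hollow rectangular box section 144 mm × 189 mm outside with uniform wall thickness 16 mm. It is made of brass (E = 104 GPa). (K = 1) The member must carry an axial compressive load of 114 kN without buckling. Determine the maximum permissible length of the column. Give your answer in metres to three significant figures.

L_max ≈ 16.1 m

Inner dimensions: h_i = 189 − 2×16 = 157.0 mm, b_i = 144 − 2×16 = 112.0 mm
Weak-axis I_min = (h_o·b_o³ − h_i·b_i³)/12 with b_o = 144, b_i = 112.0 mm (shorter outer/inner sides).
I_min = (189×144³ − 157.0×112.0³)/12 = 2.865×10^7 mm⁴
I = 2.865×10^-5 m⁴
At the buckling limit P_cr = P = 1.140×10^5 N
From P_cr = π²EI/(K·L)²:  L = (1/K)·√(π²EI/P_cr) = (1/1)·√(π²×1.04×10^11×2.865×10^-5/1.140×10^5)
L = 16.1 m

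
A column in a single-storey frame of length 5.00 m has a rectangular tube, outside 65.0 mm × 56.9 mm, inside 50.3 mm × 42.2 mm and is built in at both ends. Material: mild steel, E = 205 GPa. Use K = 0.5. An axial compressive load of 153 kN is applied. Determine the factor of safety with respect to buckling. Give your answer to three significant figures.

n ≈ 1.44

Weak-axis I_min = (h_o·b_o³ − h_i·b_i³)/12 with b_o = 56.9, b_i = 42.20 mm (shorter outer/inner sides).
I_min = (65.0×56.9³ − 50.30×42.20³)/12 = 6.828×10^5 mm⁴
I = 6.828×10^5 mm⁴ = 6.828×10^-7 m⁴
Effective length L_e = K·L = 0.5 × 5.00 = 2.500 m
P_cr = π²EI / L_e² = π² × 205×10⁹ × 6.828×10^-7 / 2.500² = 2.211×10^5 N
Factor of safety n = P_cr / P = 221.05 / 153 = 1.44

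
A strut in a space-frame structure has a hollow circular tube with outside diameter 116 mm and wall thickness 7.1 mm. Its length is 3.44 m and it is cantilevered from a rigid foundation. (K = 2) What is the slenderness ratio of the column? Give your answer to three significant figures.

λ ≈ 178

Inner diameter d_i = 116 − 2×7.1 = 101.8 mm
I = π(d_o⁴ − d_i⁴)/64 = π(116⁴ − 101.8⁴)/64 = 3.616×10^6 mm⁴
A = 2.429×10^3 mm²;  r_min = √(I/A) = √(3.616×10^6/2.429×10^3) = 38.58 mm
L_e = K·L = 2 × 3.44 m = 6.880 m = 6880.0 mm
λ = L_e / r_min = 6880.0 / 38.58 = 178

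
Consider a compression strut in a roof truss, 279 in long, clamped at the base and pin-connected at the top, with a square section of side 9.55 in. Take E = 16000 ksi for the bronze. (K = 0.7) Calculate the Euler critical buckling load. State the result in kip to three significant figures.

P_cr ≈ 2870 kip

I = a⁴/12 = 9.55⁴/12 = 693.2 in⁴
Effective length L_e = K·L = 0.7 × 279 = 195.3 in
P_cr = π²EI / L_e² = π² × 16000×10³ × 693.2 / 195.3² = 2.870×10^6 lb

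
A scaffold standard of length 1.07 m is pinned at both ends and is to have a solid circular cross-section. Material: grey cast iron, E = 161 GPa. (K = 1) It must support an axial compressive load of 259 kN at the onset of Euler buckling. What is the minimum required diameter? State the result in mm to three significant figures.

L_e = K·L = 1 × 1.07 = 1.070 m
Required I = P_cr·L_e²/(π²E) = 2.590×10^5 × 1.070² / (π² × 1.61×10^11) = 1.866×10^-7 m⁴
I_req = 1.866×10^5 mm⁴
Solid circle: I = πd⁴/64  ⇒  d = (64I/π)^(1/4) = (64×1.866×10^5/π)^(1/4) = 44.2 mm

d ≈ 44.2 mm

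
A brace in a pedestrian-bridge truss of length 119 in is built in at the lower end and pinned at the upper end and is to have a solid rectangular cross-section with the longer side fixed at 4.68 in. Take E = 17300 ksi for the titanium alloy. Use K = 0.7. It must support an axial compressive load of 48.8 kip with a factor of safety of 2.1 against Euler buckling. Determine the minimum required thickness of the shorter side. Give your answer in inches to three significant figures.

Required P_cr = n·P = 2.1 × 48.8 = 102.5 kip
L_e = K·L = 0.7 × 119 = 83.30 in
Required I = P_cr·L_e²/(π²E) = 1.025×10^5 × 83.30² / (π² × 1.73×10^7) = 4.165 in⁴
Rectangle, weak axis: I_min = h·b³/12 with h = 4.68 in fixed  ⇒  b = (12I/h)^(1/3) = 2.20 in

b ≈ 2.20 in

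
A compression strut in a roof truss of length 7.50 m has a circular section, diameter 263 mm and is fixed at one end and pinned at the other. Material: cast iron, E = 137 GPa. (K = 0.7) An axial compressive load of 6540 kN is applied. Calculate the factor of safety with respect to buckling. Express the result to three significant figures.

n ≈ 1.76

I = πd⁴/64 = π×263⁴/64 = 2.349×10^8 mm⁴
I = 2.349×10^8 mm⁴ = 2.349×10^-4 m⁴
Effective length L_e = K·L = 0.7 × 7.50 = 5.250 m
P_cr = π²EI / L_e² = π² × 137×10⁹ × 2.349×10^-4 / 5.250² = 1.152×10^7 N
Factor of safety n = P_cr / P = 11521 / 6540 = 1.76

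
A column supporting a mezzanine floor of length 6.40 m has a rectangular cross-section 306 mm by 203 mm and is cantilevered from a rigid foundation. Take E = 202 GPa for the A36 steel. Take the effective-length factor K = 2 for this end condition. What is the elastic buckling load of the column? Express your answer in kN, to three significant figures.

Buckling occurs about the weak axis: I_min = h·b³/12 with b = 203 mm (the shorter side).
I_min = 306×203³/12 = 2.133×10^8 mm⁴
I = 2.133×10^8 mm⁴ = 2.133×10^-4 m⁴
Effective length L_e = K·L = 2 × 6.40 = 12.80 m
P_cr = π²EI / L_e² = π² × 202×10⁹ × 2.133×10^-4 / 12.80² = 2.596×10^6 N

P_cr ≈ 2600 kN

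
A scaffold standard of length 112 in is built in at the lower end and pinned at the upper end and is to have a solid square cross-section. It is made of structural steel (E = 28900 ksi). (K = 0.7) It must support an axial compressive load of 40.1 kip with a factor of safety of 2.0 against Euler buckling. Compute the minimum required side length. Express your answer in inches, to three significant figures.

a ≈ 2.13 in

Required P_cr = n·P = 2.0 × 40.1 = 80.20 kip
L_e = K·L = 0.7 × 112 = 78.40 in
Required I = P_cr·L_e²/(π²E) = 8.020×10^4 × 78.40² / (π² × 2.89×10^7) = 1.728 in⁴
Solid square: I = a⁴/12  ⇒  a = (12I)^(1/4) = (12×1.728)^(1/4) = 2.13 in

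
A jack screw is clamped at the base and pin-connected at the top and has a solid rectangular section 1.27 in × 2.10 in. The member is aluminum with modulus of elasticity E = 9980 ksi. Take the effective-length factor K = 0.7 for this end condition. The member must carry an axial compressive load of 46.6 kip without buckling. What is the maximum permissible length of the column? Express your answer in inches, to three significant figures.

Buckling occurs about the weak axis: I_min = h·b³/12 with b = 1.27 in (the shorter side).
I_min = 2.10×1.27³/12 = 0.3585 in⁴
At the buckling limit P_cr = P = 4.660×10^4 lb
From P_cr = π²EI/(K·L)²:  L = (1/K)·√(π²EI/P_cr) = (1/0.7)·√(π²×9.98×10^6×0.3585/4.660×10^4)
L = 39.3 in

L_max ≈ 39.3 in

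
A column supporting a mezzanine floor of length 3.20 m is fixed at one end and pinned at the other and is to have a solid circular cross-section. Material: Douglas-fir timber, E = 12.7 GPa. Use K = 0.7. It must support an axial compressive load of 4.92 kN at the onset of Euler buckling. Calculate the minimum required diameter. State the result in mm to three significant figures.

d ≈ 44.8 mm

L_e = K·L = 0.7 × 3.20 = 2.240 m
Required I = P_cr·L_e²/(π²E) = 4.920×10^3 × 2.240² / (π² × 1.27×10^10) = 1.970×10^-7 m⁴
I_req = 1.970×10^5 mm⁴
Solid circle: I = πd⁴/64  ⇒  d = (64I/π)^(1/4) = (64×1.970×10^5/π)^(1/4) = 44.8 mm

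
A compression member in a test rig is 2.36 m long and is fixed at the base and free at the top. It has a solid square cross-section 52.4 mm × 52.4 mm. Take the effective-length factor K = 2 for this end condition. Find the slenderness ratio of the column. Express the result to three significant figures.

λ ≈ 312

For a square r = a/√12 = 52.4/√12 = 15.13 mm
L_e = K·L = 2 × 2.36 m = 4.720 m = 4720.0 mm
λ = L_e / r_min = 4720.0 / 15.13 = 312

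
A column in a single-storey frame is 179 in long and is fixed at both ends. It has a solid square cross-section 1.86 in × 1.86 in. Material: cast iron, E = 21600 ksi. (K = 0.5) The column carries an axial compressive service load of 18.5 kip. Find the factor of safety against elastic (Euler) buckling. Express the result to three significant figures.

I = a⁴/12 = 1.86⁴/12 = 0.9974 in⁴
Effective length L_e = K·L = 0.5 × 179 = 89.50 in
P_cr = π²EI / L_e² = π² × 21600×10³ × 0.9974 / 89.50² = 2.654×10^4 lb
Factor of safety n = P_cr / P = 26.545 / 18.5 = 1.43

n ≈ 1.43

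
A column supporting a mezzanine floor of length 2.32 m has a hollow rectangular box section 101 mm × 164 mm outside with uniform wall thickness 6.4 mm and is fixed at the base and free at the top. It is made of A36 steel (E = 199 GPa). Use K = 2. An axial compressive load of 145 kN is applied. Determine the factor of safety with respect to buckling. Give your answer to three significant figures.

n ≈ 3.42

Inner dimensions: h_i = 164 − 2×6.4 = 151.2 mm, b_i = 101 − 2×6.4 = 88.20 mm
Weak-axis I_min = (h_o·b_o³ − h_i·b_i³)/12 with b_o = 101, b_i = 88.20 mm (shorter outer/inner sides).
I_min = (164×101³ − 151.2×88.20³)/12 = 5.436×10^6 mm⁴
I = 5.436×10^6 mm⁴ = 5.436×10^-6 m⁴
Effective length L_e = K·L = 2 × 2.32 = 4.640 m
P_cr = π²EI / L_e² = π² × 199×10⁹ × 5.436×10^-6 / 4.640² = 4.959×10^5 N
Factor of safety n = P_cr / P = 495.86 / 145 = 3.42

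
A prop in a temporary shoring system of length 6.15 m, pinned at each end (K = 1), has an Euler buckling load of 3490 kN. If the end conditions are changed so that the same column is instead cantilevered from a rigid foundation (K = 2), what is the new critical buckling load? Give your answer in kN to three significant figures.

P_cr ≈ 872 kN

P_cr ∝ 1/K², so P_cr,new = P_cr,old × (K_old/K_new)² = 3490 × (1/2)²
= 3490 × 0.2500 = 872 kN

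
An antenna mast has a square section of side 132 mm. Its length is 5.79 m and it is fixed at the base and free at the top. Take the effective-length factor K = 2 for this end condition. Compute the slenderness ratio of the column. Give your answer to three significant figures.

I = a⁴/12 = 132⁴/12 = 2.530×10^7 mm⁴
A = 1.742×10^4 mm²;  r_min = √(I/A) = √(2.530×10^7/1.742×10^4) = 38.11 mm
L_e = K·L = 2 × 5.79 m = 11.58 m = 11580 mm
λ = L_e / r_min = 11580 / 38.11 = 304

λ ≈ 304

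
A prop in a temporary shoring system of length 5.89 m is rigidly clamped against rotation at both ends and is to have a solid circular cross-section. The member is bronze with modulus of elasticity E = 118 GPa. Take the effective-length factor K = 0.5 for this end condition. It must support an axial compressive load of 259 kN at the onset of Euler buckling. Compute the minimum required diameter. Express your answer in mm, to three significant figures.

L_e = K·L = 0.5 × 5.89 = 2.945 m
Required I = P_cr·L_e²/(π²E) = 2.590×10^5 × 2.945² / (π² × 1.18×10^11) = 1.929×10^-6 m⁴
I_req = 1.929×10^6 mm⁴
Solid circle: I = πd⁴/64  ⇒  d = (64I/π)^(1/4) = (64×1.929×10^6/π)^(1/4) = 79.2 mm

d ≈ 79.2 mm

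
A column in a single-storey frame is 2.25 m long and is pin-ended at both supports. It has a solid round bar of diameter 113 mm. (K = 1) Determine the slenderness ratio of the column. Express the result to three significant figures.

For a solid circle r = d/4 = 113/4 = 28.25 mm
L_e = K·L = 1 × 2.25 m = 2.250 m = 2250.0 mm
λ = L_e / r_min = 2250.0 / 28.25 = 79.6

λ ≈ 79.6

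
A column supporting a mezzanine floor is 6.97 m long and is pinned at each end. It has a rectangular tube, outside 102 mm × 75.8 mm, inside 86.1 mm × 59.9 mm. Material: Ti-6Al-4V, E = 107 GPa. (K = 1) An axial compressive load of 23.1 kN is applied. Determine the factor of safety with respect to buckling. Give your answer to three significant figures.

n ≈ 2.03

Weak-axis I_min = (h_o·b_o³ − h_i·b_i³)/12 with b_o = 75.8, b_i = 59.90 mm (shorter outer/inner sides).
I_min = (102×75.8³ − 86.10×59.90³)/12 = 2.160×10^6 mm⁴
I = 2.160×10^6 mm⁴ = 2.160×10^-6 m⁴
Effective length L_e = K·L = 1 × 6.97 = 6.970 m
P_cr = π²EI / L_e² = π² × 107×10⁹ × 2.160×10^-6 / 6.970² = 4.695×10^4 N
Factor of safety n = P_cr / P = 46.951 / 23.1 = 2.03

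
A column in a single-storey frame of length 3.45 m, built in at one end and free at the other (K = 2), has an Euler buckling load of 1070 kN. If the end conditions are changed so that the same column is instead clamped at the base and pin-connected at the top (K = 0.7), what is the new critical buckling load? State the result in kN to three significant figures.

P_cr ≈ 8730 kN

P_cr ∝ 1/K², so P_cr,new = P_cr,old × (K_old/K_new)² = 1070 × (2/0.7)²
= 1070 × 8.163 = 8730 kN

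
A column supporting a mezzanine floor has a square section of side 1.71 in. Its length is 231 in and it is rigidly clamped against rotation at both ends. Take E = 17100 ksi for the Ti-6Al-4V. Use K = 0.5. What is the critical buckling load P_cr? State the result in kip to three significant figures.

I = a⁴/12 = 1.71⁴/12 = 0.7125 in⁴
Effective length L_e = K·L = 0.5 × 231 = 115.5 in
P_cr = π²EI / L_e² = π² × 17100×10³ × 0.7125 / 115.5² = 9.014×10^3 lb

P_cr ≈ 9.01 kip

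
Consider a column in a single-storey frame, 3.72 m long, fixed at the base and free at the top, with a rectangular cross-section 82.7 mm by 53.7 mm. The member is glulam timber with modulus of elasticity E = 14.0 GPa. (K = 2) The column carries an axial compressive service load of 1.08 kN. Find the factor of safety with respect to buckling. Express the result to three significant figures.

Buckling occurs about the weak axis: I_min = h·b³/12 with b = 53.7 mm (the shorter side).
I_min = 82.7×53.7³/12 = 1.067×10^6 mm⁴
I = 1.067×10^6 mm⁴ = 1.067×10^-6 m⁴
Effective length L_e = K·L = 2 × 3.72 = 7.440 m
P_cr = π²EI / L_e² = π² × 14.0×10⁹ × 1.067×10^-6 / 7.440² = 2.664×10^3 N
Factor of safety n = P_cr / P = 2.6640 / 1.08 = 2.47

n ≈ 2.47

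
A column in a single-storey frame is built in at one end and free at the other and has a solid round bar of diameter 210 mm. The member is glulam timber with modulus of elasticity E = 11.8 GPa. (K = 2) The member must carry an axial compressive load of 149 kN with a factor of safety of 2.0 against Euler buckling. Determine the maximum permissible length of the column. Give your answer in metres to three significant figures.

L_max ≈ 3.05 m

I = πd⁴/64 = π×210⁴/64 = 9.547×10^7 mm⁴
I = 9.547×10^-5 m⁴
Required critical load P_cr = n·P = 2.0 × 149 = 298.0 kN = 2.980×10^5 N
From P_cr = π²EI/(K·L)²:  L = (1/K)·√(π²EI/P_cr) = (1/2)·√(π²×1.18×10^10×9.547×10^-5/2.980×10^5)
L = 3.05 m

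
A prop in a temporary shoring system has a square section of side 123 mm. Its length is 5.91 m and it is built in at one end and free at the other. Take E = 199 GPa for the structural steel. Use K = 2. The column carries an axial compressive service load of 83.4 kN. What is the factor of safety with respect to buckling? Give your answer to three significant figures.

n ≈ 3.22

I = a⁴/12 = 123⁴/12 = 1.907×10^7 mm⁴
I = 1.907×10^7 mm⁴ = 1.907×10^-5 m⁴
Effective length L_e = K·L = 2 × 5.91 = 11.82 m
P_cr = π²EI / L_e² = π² × 199×10⁹ × 1.907×10^-5 / 11.82² = 2.681×10^5 N
Factor of safety n = P_cr / P = 268.14 / 83.4 = 3.22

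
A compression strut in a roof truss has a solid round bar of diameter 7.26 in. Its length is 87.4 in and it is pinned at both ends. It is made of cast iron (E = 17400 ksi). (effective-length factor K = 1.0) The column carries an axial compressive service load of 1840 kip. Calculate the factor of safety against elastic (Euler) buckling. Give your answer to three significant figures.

I = πd⁴/64 = π×7.26⁴/64 = 136.4 in⁴
Effective length L_e = K·L = 1 × 87.4 = 87.40 in
P_cr = π²EI / L_e² = π² × 17400×10³ × 136.4 / 87.40² = 3.066×10^6 lb
Factor of safety n = P_cr / P = 3065.8 / 1840 = 1.67

n ≈ 1.67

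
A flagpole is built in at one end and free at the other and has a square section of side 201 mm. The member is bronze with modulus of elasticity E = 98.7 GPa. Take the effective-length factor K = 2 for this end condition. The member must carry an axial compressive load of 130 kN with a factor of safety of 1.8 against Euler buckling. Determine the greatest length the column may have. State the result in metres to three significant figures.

I = a⁴/12 = 201⁴/12 = 1.360×10^8 mm⁴
I = 1.360×10^-4 m⁴
Required critical load P_cr = n·P = 1.8 × 130 = 234.0 kN = 2.340×10^5 N
From P_cr = π²EI/(K·L)²:  L = (1/K)·√(π²EI/P_cr) = (1/2)·√(π²×9.87×10^10×1.360×10^-4/2.340×10^5)
L = 11.9 m

L_max ≈ 11.9 m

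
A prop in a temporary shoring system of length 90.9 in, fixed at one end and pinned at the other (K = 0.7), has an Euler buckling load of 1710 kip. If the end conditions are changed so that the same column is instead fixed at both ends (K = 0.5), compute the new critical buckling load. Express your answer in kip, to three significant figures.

P_cr ∝ 1/K², so P_cr,new = P_cr,old × (K_old/K_new)² = 1710 × (0.7/0.5)²
= 1710 × 1.960 = 3350 kip

P_cr ≈ 3350 kip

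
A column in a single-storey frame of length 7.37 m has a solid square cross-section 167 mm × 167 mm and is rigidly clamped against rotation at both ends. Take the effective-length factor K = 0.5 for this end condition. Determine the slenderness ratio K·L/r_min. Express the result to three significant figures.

λ ≈ 76.4

For a square r = a/√12 = 167/√12 = 48.21 mm
L_e = K·L = 0.5 × 7.37 m = 3.685 m = 3685.0 mm
λ = L_e / r_min = 3685.0 / 48.21 = 76.4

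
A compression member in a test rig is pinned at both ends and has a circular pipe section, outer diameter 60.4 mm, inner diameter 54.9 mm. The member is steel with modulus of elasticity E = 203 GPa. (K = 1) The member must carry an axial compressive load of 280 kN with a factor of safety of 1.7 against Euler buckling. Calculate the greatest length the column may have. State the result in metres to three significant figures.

L_max ≈ 0.934 m

d_o = 60.4 mm, d_i = 54.9 mm
I = π(d_o⁴ − d_i⁴)/64 = π(60.4⁴ − 54.90⁴)/64 = 2.074×10^5 mm⁴
I = 2.074×10^-7 m⁴
Required critical load P_cr = n·P = 1.7 × 280 = 476.0 kN = 4.760×10^5 N
From P_cr = π²EI/(K·L)²:  L = (1/K)·√(π²EI/P_cr) = (1/1)·√(π²×2.03×10^11×2.074×10^-7/4.760×10^5)
L = 0.934 m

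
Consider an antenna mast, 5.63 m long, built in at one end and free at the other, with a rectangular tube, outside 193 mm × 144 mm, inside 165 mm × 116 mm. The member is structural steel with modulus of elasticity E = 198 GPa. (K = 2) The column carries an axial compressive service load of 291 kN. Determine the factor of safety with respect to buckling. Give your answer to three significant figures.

n ≈ 1.41

Weak-axis I_min = (h_o·b_o³ − h_i·b_i³)/12 with b_o = 144, b_i = 116.0 mm (shorter outer/inner sides).
I_min = (193×144³ − 165.0×116.0³)/12 = 2.656×10^7 mm⁴
I = 2.656×10^7 mm⁴ = 2.656×10^-5 m⁴
Effective length L_e = K·L = 2 × 5.63 = 11.26 m
P_cr = π²EI / L_e² = π² × 198×10⁹ × 2.656×10^-5 / 11.26² = 4.094×10^5 N
Factor of safety n = P_cr / P = 409.40 / 291 = 1.41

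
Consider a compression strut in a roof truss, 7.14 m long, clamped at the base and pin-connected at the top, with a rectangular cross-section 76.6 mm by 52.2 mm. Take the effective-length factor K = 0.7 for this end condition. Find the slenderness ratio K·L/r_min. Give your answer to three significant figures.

Buckling occurs about the weak axis: I_min = h·b³/12 with b = 52.2 mm (the shorter side).
I_min = 76.6×52.2³/12 = 9.079×10^5 mm⁴
A = 3.999×10^3 mm²;  r_min = √(I/A) = √(9.079×10^5/3.999×10^3) = 15.07 mm
L_e = K·L = 0.7 × 7.14 m = 4.998 m = 4998.0 mm
λ = L_e / r_min = 4998.0 / 15.07 = 332

λ ≈ 332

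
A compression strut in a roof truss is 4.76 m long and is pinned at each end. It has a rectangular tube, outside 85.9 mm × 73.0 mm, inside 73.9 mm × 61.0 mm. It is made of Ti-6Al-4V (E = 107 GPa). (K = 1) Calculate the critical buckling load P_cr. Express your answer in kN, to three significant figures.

P_cr ≈ 64.6 kN

Weak-axis I_min = (h_o·b_o³ − h_i·b_i³)/12 with b_o = 73.0, b_i = 61.00 mm (shorter outer/inner sides).
I_min = (85.9×73.0³ − 73.90×61.00³)/12 = 1.387×10^6 mm⁴
I = 1.387×10^6 mm⁴ = 1.387×10^-6 m⁴
Effective length L_e = K·L = 1 × 4.76 = 4.760 m
P_cr = π²EI / L_e² = π² × 107×10⁹ × 1.387×10^-6 / 4.760² = 6.464×10^4 N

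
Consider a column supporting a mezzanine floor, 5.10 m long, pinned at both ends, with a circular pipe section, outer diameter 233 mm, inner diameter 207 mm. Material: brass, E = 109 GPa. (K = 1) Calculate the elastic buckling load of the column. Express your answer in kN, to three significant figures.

d_o = 233 mm, d_i = 207 mm
I = π(d_o⁴ − d_i⁴)/64 = π(233⁴ − 207.0⁴)/64 = 5.455×10^7 mm⁴
I = 5.455×10^7 mm⁴ = 5.455×10^-5 m⁴
Effective length L_e = K·L = 1 × 5.10 = 5.100 m
P_cr = π²EI / L_e² = π² × 109×10⁹ × 5.455×10^-5 / 5.100² = 2.256×10^6 N

P_cr ≈ 2260 kN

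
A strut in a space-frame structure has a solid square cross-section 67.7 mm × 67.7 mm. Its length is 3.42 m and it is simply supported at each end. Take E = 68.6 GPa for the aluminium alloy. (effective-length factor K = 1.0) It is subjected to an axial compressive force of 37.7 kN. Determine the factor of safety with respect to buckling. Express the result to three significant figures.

n ≈ 2.69

I = a⁴/12 = 67.7⁴/12 = 1.751×10^6 mm⁴
I = 1.751×10^6 mm⁴ = 1.751×10^-6 m⁴
Effective length L_e = K·L = 1 × 3.42 = 3.420 m
P_cr = π²EI / L_e² = π² × 68.6×10⁹ × 1.751×10^-6 / 3.420² = 1.013×10^5 N
Factor of safety n = P_cr / P = 101.33 / 37.7 = 2.69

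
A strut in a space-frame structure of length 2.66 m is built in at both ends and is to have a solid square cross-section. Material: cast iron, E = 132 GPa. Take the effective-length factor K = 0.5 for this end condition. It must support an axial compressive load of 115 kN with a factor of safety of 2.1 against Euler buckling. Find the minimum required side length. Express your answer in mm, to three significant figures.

Required P_cr = n·P = 2.1 × 115 = 241.5 kN
L_e = K·L = 0.5 × 2.66 = 1.330 m
Required I = P_cr·L_e²/(π²E) = 2.415×10^5 × 1.330² / (π² × 1.32×10^11) = 3.279×10^-7 m⁴
I_req = 3.279×10^5 mm⁴
Solid square: I = a⁴/12  ⇒  a = (12I)^(1/4) = (12×3.279×10^5)^(1/4) = 44.5 mm

a ≈ 44.5 mm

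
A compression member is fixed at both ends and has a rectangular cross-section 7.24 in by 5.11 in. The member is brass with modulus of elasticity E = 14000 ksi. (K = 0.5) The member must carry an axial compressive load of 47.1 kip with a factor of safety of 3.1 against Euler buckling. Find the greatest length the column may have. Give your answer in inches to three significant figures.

Buckling occurs about the weak axis: I_min = h·b³/12 with b = 5.11 in (the shorter side).
I_min = 7.24×5.11³/12 = 80.50 in⁴
Required critical load P_cr = n·P = 3.1 × 47.1 = 146.0 kip = 1.460×10^5 lb
From P_cr = π²EI/(K·L)²:  L = (1/K)·√(π²EI/P_cr) = (1/0.5)·√(π²×1.40×10^7×80.50/1.460×10^5)
L = 552 in

L_max ≈ 552 in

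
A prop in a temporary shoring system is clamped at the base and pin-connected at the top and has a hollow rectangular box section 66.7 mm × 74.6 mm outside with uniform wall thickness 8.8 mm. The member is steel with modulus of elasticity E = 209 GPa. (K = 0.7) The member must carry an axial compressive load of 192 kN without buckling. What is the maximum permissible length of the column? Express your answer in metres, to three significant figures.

L_max ≈ 5.30 m

Inner dimensions: h_i = 74.6 − 2×8.8 = 57.00 mm, b_i = 66.7 − 2×8.8 = 49.10 mm
Weak-axis I_min = (h_o·b_o³ − h_i·b_i³)/12 with b_o = 66.7, b_i = 49.10 mm (shorter outer/inner sides).
I_min = (74.6×66.7³ − 57.00×49.10³)/12 = 1.282×10^6 mm⁴
I = 1.282×10^-6 m⁴
At the buckling limit P_cr = P = 1.920×10^5 N
From P_cr = π²EI/(K·L)²:  L = (1/K)·√(π²EI/P_cr) = (1/0.7)·√(π²×2.09×10^11×1.282×10^-6/1.920×10^5)
L = 5.30 m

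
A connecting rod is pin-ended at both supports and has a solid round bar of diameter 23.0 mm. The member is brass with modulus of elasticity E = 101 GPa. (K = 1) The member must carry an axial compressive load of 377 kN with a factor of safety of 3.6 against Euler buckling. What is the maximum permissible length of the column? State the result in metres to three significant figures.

I = πd⁴/64 = π×23.0⁴/64 = 1.374×10^4 mm⁴
I = 1.374×10^-8 m⁴
Required critical load P_cr = n·P = 3.6 × 377 = 1357 kN = 1.357×10^6 N
From P_cr = π²EI/(K·L)²:  L = (1/K)·√(π²EI/P_cr) = (1/1)·√(π²×1.01×10^11×1.374×10^-8/1.357×10^6)
L = 0.100 m

L_max ≈ 0.100 m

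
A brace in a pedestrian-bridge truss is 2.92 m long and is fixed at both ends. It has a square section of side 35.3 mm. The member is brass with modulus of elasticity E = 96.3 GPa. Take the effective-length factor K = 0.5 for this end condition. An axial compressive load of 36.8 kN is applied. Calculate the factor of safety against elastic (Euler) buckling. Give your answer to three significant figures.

n ≈ 1.57

I = a⁴/12 = 35.3⁴/12 = 1.294×10^5 mm⁴
I = 1.294×10^5 mm⁴ = 1.294×10^-7 m⁴
Effective length L_e = K·L = 0.5 × 2.92 = 1.460 m
P_cr = π²EI / L_e² = π² × 96.3×10⁹ × 1.294×10^-7 / 1.460² = 5.769×10^4 N
Factor of safety n = P_cr / P = 57.695 / 36.8 = 1.57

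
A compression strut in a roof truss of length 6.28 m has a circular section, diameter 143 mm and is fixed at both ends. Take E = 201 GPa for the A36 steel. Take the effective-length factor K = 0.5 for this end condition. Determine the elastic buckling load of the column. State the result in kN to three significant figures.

P_cr ≈ 4130 kN

I = πd⁴/64 = π×143⁴/64 = 2.053×10^7 mm⁴
I = 2.053×10^7 mm⁴ = 2.053×10^-5 m⁴
Effective length L_e = K·L = 0.5 × 6.28 = 3.140 m
P_cr = π²EI / L_e² = π² × 201×10⁹ × 2.053×10^-5 / 3.140² = 4.130×10^6 N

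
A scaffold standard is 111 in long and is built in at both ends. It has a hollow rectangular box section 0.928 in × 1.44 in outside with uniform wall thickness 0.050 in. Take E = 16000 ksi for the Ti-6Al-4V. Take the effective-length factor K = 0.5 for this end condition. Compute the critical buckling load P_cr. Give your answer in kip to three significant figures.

P_cr ≈ 1.67 kip

Inner dimensions: h_i = 1.44 − 2×0.050 = 1.340 in, b_i = 0.928 − 2×0.050 = 0.8280 in
Weak-axis I_min = (h_o·b_o³ − h_i·b_i³)/12 with b_o = 0.928, b_i = 0.8280 in (shorter outer/inner sides).
I_min = (1.44×0.928³ − 1.340×0.8280³)/12 = 3.251×10^-2 in⁴
Effective length L_e = K·L = 0.5 × 111 = 55.50 in
P_cr = π²EI / L_e² = π² × 16000×10³ × 3.251×10^-2 / 55.50² = 1.667×10^3 lb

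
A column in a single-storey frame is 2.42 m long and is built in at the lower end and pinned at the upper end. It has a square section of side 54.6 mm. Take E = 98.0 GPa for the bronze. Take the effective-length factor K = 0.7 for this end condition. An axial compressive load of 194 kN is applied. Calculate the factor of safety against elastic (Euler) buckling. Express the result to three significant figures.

I = a⁴/12 = 54.6⁴/12 = 7.406×10^5 mm⁴
I = 7.406×10^5 mm⁴ = 7.406×10^-7 m⁴
Effective length L_e = K·L = 0.7 × 2.42 = 1.694 m
P_cr = π²EI / L_e² = π² × 98.0×10⁹ × 7.406×10^-7 / 1.694² = 2.496×10^5 N
Factor of safety n = P_cr / P = 249.63 / 194 = 1.29

n ≈ 1.29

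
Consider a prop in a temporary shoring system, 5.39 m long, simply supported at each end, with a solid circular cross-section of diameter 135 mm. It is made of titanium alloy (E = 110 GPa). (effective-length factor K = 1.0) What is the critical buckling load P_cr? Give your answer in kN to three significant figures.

P_cr ≈ 609 kN

I = πd⁴/64 = π×135⁴/64 = 1.630×10^7 mm⁴
I = 1.630×10^7 mm⁴ = 1.630×10^-5 m⁴
Effective length L_e = K·L = 1 × 5.39 = 5.390 m
P_cr = π²EI / L_e² = π² × 110×10⁹ × 1.630×10^-5 / 5.390² = 6.093×10^5 N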